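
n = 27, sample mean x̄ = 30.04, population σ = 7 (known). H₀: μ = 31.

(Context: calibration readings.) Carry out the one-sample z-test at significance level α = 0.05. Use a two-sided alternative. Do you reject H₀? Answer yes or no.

reject H₀: no

SE = σ/√n = 7/√27 = 1.3472
z = (x̄−μ₀)/SE = (30.04−31)/1.3472 = -0.7126
p-value (two-sided) = 0.47608
At α=0.05: p ≥ α → fail to reject H₀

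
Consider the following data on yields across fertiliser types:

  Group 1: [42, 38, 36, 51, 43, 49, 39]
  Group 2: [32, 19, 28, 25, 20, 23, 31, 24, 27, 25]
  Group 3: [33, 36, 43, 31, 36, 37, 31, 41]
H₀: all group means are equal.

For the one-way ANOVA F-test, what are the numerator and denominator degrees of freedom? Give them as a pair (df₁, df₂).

degrees of freedom = [2, 22]

k = 3 groups, N = 25 total
df = (k−1, N−k) = (3−1, 25−3) = (2, 22)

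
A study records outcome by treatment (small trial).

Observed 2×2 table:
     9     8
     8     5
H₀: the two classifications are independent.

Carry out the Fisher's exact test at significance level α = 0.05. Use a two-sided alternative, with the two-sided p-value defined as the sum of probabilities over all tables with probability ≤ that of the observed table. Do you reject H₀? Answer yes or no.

reject H₀: no

Margins: r₁=17, r₂=13, c₁=17, c₂=13, n=30
p_obs = C(17,9)·C(13,8)/C(30,17); sum pmf over tables with pmf ≤ p_obs
p-value (two-sided) = 0.72134
At α=0.05: p ≥ α → fail to reject H₀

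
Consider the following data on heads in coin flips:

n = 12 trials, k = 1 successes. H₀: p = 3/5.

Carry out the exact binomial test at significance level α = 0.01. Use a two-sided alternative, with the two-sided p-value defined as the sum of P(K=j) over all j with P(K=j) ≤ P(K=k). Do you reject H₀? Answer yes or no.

reject H₀: yes

Exact binomial: n=12, k=1, p₀=3/5=0.6000
P(X=j) = C(n,j)·p₀^j·(1−p₀)^(n−j); p = Σ P(X=j) over j with P(X=j) ≤ P(X=1)
p-value (two-sided) = 0.00032
At α=0.01: p < α → reject H₀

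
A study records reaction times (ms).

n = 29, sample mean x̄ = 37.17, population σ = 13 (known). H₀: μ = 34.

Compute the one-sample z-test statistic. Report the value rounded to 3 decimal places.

test statistic = 1.313

SE = σ/√n = 13/√29 = 2.4140
z = (x̄−μ₀)/SE = (37.17−34)/2.4140 = 1.3132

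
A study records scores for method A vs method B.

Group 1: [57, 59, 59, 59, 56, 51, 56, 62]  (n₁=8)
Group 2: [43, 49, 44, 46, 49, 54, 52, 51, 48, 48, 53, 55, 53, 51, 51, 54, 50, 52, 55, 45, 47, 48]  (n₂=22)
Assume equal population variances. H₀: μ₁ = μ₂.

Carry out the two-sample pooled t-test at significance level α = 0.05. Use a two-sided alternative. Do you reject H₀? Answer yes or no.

reject H₀: yes

x̄₁=57.375, s₁=3.249, n₁=8
x̄₂=49.909, s₂=3.517, n₂=22
s_p² = [7·3.249² + 21·3.517²]/28 = 11.9176
SE = √(s_p²·(1/8+1/22)) = 1.4253
t = (57.375−49.909)/1.4253 = 5.2382
df = 28
p-value (two-sided) = 0.00001
At α=0.05: p < α → reject H₀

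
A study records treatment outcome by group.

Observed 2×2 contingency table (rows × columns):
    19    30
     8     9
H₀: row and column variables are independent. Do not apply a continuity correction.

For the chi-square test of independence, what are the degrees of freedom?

degrees of freedom = 1

df = (r−1)(c−1) = (2−1)·(2−1) = 1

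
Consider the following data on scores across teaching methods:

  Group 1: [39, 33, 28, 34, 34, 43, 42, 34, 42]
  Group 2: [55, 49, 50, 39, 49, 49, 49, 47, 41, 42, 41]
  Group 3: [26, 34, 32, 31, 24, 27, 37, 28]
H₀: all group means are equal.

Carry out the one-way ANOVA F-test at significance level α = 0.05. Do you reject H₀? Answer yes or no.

Group means [36.56, 46.45, 29.88], grand mean 38.536
SSB = Σnᵢ(x̄ᵢ−x̄)² = 1325.140; SSW = ΣΣ(x−x̄ᵢ)² = 593.824
MSB = 1325.140/2 = 662.5699; MSW = 593.824/25 = 23.7530
F = MSB/MSW = 27.8942
df = (2, 25)
p-value (upper-tail) = 0.00000
At α=0.05: p < α → reject H₀

reject H₀: yes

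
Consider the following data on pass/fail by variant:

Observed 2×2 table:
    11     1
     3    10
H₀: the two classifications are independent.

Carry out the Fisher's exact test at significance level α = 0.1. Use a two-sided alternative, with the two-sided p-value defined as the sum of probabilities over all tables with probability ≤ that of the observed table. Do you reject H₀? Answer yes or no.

Margins: r₁=12, r₂=13, c₁=14, c₂=11, n=25
p_obs = C(12,11)·C(13,3)/C(25,14); sum pmf over tables with pmf ≤ p_obs
p-value (two-sided) = 0.00098
At α=0.1: p < α → reject H₀

reject H₀: yes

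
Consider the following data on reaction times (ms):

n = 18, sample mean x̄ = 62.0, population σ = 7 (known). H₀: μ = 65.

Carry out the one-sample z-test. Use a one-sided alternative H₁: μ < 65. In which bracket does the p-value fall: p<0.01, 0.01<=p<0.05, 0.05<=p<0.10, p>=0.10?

SE = σ/√n = 7/√18 = 1.6499
z = (x̄−μ₀)/SE = (62.0−65)/1.6499 = -1.8183
p-value (one-sided, H₁ less) = 0.03451
→ bracket: 0.01<=p<0.05

p-value bracket: 0.01<=p<0.05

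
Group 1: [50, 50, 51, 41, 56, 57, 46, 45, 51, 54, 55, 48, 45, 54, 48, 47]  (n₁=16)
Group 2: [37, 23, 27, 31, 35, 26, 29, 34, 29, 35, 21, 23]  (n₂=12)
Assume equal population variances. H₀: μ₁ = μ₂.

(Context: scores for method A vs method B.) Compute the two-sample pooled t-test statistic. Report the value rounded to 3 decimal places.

test statistic = 11.092

x̄₁=49.875, s₁=4.530, n₁=16
x̄₂=29.167, s₂=5.340, n₂=12
s_p² = [15·4.530² + 11·5.340²]/26 = 23.9006
SE = √(s_p²·(1/16+1/12)) = 1.8670
t = (49.875−29.167)/1.8670 = 11.0921
df = 26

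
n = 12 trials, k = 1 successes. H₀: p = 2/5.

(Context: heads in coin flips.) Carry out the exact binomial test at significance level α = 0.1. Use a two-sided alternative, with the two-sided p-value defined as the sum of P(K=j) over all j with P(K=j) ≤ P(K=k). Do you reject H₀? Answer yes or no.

reject H₀: yes

Exact binomial: n=12, k=1, p₀=2/5=0.4000
P(X=j) = C(n,j)·p₀^j·(1−p₀)^(n−j); p = Σ P(X=j) over j with P(X=j) ≤ P(X=1)
p-value (two-sided) = 0.03486
At α=0.1: p < α → reject H₀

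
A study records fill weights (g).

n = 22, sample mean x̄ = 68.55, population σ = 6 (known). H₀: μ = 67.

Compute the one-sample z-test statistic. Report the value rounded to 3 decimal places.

SE = σ/√n = 6/√22 = 1.2792
z = (x̄−μ₀)/SE = (68.55−67)/1.2792 = 1.2117

test statistic = 1.212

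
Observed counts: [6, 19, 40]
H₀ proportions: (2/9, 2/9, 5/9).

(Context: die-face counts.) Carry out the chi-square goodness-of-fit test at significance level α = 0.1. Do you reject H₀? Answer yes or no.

reject H₀: yes

n = 65; E_i = n·p_i = [14.44, 14.44, 36.11]
χ² = (6−14.44)²/14.44 + (19−14.44)²/14.44 + (40−36.11)²/36.11 = 6.7923
df = 2
p-value (upper-tail) = 0.03350
At α=0.1: p < α → reject H₀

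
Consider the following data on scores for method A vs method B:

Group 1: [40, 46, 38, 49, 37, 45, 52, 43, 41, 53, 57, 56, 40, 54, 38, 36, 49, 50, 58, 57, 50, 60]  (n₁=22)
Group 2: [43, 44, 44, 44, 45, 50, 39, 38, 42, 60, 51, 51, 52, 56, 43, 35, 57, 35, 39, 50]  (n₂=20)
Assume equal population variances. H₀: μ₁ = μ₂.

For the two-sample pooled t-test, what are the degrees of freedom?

df = n₁ + n₂ − 2 = 22 + 20 − 2 = 40

degrees of freedom = 40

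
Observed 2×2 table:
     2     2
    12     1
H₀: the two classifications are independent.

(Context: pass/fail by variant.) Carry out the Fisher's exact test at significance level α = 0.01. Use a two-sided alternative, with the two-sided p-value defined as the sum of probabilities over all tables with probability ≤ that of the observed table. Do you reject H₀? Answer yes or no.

reject H₀: no

Margins: r₁=4, r₂=13, c₁=14, c₂=3, n=17
p_obs = C(4,2)·C(13,12)/C(17,14); sum pmf over tables with pmf ≤ p_obs
p-value (two-sided) = 0.12059
At α=0.01: p ≥ α → fail to reject H₀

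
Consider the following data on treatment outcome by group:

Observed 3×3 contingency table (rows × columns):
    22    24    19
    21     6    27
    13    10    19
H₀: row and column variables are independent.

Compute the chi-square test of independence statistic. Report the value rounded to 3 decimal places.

test statistic = 11.874

Row totals [65, 54, 42], col totals [56, 40, 65], n=161
χ² = (22−22.61)²/22.61 + (24−16.15)²/16.15 + (19−26.24)²/26.24 + (21−18.78)²/18.78 + (6−13.42)²/13.42 + (27−21.80)²/21.80 + (13−14.61)²/14.61 + (10−10.43)²/10.43 + (19−16.96)²/16.96 = 11.8743
df = 4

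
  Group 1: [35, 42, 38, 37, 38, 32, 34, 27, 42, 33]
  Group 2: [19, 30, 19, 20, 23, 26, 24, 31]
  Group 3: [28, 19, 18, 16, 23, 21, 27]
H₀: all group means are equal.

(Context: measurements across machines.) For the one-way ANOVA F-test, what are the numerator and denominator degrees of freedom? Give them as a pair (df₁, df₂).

k = 3 groups, N = 25 total
df = (k−1, N−k) = (3−1, 25−3) = (2, 22)

degrees of freedom = [2, 22]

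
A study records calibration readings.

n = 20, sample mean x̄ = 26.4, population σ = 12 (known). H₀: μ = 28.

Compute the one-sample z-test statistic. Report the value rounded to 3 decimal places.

SE = σ/√n = 12/√20 = 2.6833
z = (x̄−μ₀)/SE = (26.4−28)/2.6833 = -0.5963

test statistic = -0.596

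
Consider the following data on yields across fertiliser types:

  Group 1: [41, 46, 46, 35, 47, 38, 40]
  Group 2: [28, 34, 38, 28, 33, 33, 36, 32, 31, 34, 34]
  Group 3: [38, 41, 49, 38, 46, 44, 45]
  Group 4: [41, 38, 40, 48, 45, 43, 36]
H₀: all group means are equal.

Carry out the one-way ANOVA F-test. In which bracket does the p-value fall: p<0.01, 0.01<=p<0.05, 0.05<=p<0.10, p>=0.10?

p-value bracket: p<0.01

Group means [41.86, 32.82, 43.00, 41.57], grand mean 38.938
SSB = Σnᵢ(x̄ᵢ−x̄)² = 635.667; SSW = ΣΣ(x−x̄ᵢ)² = 424.208
MSB = 635.667/3 = 211.8891; MSW = 424.208/28 = 15.1503
F = MSB/MSW = 13.9858
df = (3, 28)
p-value (upper-tail) = 0.00001
→ bracket: p<0.01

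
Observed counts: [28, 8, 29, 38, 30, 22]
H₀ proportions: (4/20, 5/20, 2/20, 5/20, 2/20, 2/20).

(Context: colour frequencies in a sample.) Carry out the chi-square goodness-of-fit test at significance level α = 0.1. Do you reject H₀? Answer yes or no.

reject H₀: yes

n = 155; E_i = n·p_i = [31.00, 38.75, 15.50, 38.75, 15.50, 15.50]
χ² = (28−31.00)²/31.00 + (8−38.75)²/38.75 + (29−15.50)²/15.50 + (38−38.75)²/38.75 + (30−15.50)²/15.50 + (22−15.50)²/15.50 = 52.7548
df = 5
p-value (upper-tail) = 0.00000
At α=0.1: p < α → reject H₀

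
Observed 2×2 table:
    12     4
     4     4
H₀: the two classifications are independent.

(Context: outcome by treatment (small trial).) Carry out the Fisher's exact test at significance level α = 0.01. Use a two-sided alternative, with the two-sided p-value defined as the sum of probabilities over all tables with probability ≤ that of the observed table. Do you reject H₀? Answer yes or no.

Margins: r₁=16, r₂=8, c₁=16, c₂=8, n=24
p_obs = C(16,12)·C(8,4)/C(24,16); sum pmf over tables with pmf ≤ p_obs
p-value (two-sided) = 0.36254
At α=0.01: p ≥ α → fail to reject H₀

reject H₀: no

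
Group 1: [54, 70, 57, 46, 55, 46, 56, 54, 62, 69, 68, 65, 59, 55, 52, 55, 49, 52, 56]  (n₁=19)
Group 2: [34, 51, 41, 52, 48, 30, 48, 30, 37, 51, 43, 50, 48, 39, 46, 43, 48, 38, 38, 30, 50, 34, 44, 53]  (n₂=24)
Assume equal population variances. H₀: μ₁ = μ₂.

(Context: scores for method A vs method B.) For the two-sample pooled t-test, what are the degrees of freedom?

degrees of freedom = 41

df = n₁ + n₂ − 2 = 19 + 24 − 2 = 41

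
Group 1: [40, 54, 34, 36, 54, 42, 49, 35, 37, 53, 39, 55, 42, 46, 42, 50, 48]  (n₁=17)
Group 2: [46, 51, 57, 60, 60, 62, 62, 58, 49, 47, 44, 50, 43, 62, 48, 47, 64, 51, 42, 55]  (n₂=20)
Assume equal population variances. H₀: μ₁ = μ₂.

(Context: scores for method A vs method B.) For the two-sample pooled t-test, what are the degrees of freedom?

df = n₁ + n₂ − 2 = 17 + 20 − 2 = 35

degrees of freedom = 35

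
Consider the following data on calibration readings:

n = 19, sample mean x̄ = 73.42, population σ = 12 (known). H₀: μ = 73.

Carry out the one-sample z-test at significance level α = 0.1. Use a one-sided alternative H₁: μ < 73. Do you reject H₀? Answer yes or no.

reject H₀: no

SE = σ/√n = 12/√19 = 2.7530
z = (x̄−μ₀)/SE = (73.42−73)/2.7530 = 0.1526
p-value (one-sided, H₁ less) = 0.56063
At α=0.1: p ≥ α → fail to reject H₀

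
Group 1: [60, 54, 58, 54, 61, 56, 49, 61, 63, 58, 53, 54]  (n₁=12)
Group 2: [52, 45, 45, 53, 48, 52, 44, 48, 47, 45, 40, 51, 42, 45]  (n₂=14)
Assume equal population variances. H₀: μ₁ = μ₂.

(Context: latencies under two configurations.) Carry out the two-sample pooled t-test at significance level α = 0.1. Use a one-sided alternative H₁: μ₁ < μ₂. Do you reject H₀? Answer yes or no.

x̄₁=56.750, s₁=4.115, n₁=12
x̄₂=46.929, s₂=3.951, n₂=14
s_p² = [11·4.115² + 13·3.951²]/24 = 16.2158
SE = √(s_p²·(1/12+1/14)) = 1.5842
t = (56.750−46.929)/1.5842 = 6.1997
df = 24
p-value (one-sided, H₁ less) = 1.00000
At α=0.1: p ≥ α → fail to reject H₀

reject H₀: no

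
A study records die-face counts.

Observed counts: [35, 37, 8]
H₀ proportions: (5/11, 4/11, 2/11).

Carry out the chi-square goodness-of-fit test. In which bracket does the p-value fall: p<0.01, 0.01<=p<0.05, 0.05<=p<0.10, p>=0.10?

n = 80; E_i = n·p_i = [36.36, 29.09, 14.55]
χ² = (35−36.36)²/36.36 + (37−29.09)²/29.09 + (8−14.55)²/14.55 = 5.1469
df = 2
p-value (upper-tail) = 0.07627
→ bracket: 0.05<=p<0.10

p-value bracket: 0.05<=p<0.10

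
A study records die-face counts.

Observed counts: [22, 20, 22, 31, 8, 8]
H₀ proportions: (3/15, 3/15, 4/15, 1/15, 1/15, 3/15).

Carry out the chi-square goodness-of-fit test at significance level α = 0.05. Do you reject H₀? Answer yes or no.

reject H₀: yes

n = 111; E_i = n·p_i = [22.20, 22.20, 29.60, 7.40, 7.40, 22.20]
χ² = (22−22.20)²/22.20 + (20−22.20)²/22.20 + (22−29.60)²/29.60 + (31−7.40)²/7.40 + (8−7.40)²/7.40 + (8−22.20)²/22.20 = 86.5676
df = 5
p-value (upper-tail) = 0.00000
At α=0.05: p < α → reject H₀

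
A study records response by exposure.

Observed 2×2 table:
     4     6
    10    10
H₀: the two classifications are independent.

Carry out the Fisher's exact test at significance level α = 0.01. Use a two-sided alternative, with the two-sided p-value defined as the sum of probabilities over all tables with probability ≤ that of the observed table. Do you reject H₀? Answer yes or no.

Margins: r₁=10, r₂=20, c₁=14, c₂=16, n=30
p_obs = C(10,4)·C(20,10)/C(30,14); sum pmf over tables with pmf ≤ p_obs
p-value (two-sided) = 0.70895
At α=0.01: p ≥ α → fail to reject H₀

reject H₀: no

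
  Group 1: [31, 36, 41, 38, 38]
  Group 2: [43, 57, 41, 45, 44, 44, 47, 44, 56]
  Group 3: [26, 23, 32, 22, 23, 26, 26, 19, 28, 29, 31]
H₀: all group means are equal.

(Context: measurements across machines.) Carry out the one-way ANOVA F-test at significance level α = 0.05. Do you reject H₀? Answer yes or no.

Group means [36.80, 46.78, 25.91], grand mean 35.600
SSB = Σnᵢ(x̄ᵢ−x̄)² = 2164.735; SSW = ΣΣ(x−x̄ᵢ)² = 475.265
MSB = 2164.735/2 = 1082.3677; MSW = 475.265/22 = 21.6029
F = MSB/MSW = 50.1028
df = (2, 22)
p-value (upper-tail) = 0.00000
At α=0.05: p < α → reject H₀

reject H₀: yes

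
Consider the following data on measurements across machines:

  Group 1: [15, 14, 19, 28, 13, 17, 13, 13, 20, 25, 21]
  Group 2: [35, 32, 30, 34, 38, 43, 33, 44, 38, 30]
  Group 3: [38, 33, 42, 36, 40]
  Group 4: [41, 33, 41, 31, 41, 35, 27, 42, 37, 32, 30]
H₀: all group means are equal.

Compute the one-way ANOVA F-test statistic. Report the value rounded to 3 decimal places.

Group means [18.00, 35.70, 37.80, 35.45], grand mean 30.649
SSB = Σnᵢ(x̄ᵢ−x̄)² = 2524.805; SSW = ΣΣ(x−x̄ᵢ)² = 811.627
MSB = 2524.805/3 = 841.6017; MSW = 811.627/33 = 24.5948
F = MSB/MSW = 34.2187
df = (3, 33)

test statistic = 34.219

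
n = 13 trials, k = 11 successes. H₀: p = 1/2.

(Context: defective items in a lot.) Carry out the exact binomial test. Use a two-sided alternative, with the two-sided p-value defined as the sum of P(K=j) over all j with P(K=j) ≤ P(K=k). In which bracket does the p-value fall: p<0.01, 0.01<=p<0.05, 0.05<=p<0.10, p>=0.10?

Exact binomial: n=13, k=11, p₀=1/2=0.5000
P(X=j) = C(n,j)·p₀^j·(1−p₀)^(n−j); p = Σ P(X=j) over j with P(X=j) ≤ P(X=11)
p-value (two-sided) = 0.02246
→ bracket: 0.01<=p<0.05

p-value bracket: 0.01<=p<0.05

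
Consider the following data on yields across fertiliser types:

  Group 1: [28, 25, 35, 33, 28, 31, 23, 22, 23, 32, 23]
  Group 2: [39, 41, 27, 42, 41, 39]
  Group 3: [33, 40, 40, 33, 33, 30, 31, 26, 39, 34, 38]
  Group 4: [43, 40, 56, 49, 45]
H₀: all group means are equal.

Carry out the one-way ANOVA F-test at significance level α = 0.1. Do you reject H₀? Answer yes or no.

Group means [27.55, 38.17, 34.27, 46.60], grand mean 34.606
SSB = Σnᵢ(x̄ᵢ−x̄)² = 1344.936; SSW = ΣΣ(x−x̄ᵢ)² = 730.942
MSB = 1344.936/3 = 448.3121; MSW = 730.942/29 = 25.2049
F = MSB/MSW = 17.7867
df = (3, 29)
p-value (upper-tail) = 0.00000
At α=0.1: p < α → reject H₀

reject H₀: yes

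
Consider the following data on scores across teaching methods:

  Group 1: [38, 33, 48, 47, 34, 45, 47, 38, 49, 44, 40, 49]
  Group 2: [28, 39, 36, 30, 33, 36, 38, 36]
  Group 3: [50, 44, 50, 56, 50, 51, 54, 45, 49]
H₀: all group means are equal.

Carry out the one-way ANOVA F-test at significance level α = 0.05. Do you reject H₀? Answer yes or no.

Group means [42.67, 34.50, 49.89], grand mean 42.655
SSB = Σnᵢ(x̄ᵢ−x̄)² = 1002.996; SSW = ΣΣ(x−x̄ᵢ)² = 591.556
MSB = 1002.996/2 = 501.4981; MSW = 591.556/26 = 22.7521
F = MSB/MSW = 22.0418
df = (2, 26)
p-value (upper-tail) = 0.00000
At α=0.05: p < α → reject H₀

reject H₀: yes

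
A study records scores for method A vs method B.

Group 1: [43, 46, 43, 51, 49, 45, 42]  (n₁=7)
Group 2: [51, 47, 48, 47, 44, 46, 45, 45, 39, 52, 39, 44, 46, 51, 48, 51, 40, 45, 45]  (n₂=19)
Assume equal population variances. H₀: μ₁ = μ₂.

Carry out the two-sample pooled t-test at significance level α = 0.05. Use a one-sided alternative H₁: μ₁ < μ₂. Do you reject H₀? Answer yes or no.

reject H₀: no

x̄₁=45.571, s₁=3.359, n₁=7
x̄₂=45.947, s₂=3.851, n₂=19
s_p² = [6·3.359² + 18·3.851²]/24 = 13.9442
SE = √(s_p²·(1/7+1/19)) = 1.6510
t = (45.571−45.947)/1.6510 = -0.2277
df = 24
p-value (one-sided, H₁ less) = 0.41090
At α=0.05: p ≥ α → fail to reject H₀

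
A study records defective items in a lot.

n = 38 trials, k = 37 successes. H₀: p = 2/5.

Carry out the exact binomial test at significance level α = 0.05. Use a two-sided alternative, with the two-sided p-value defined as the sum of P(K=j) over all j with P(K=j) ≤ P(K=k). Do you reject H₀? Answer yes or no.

reject H₀: yes

Exact binomial: n=38, k=37, p₀=2/5=0.4000
P(X=j) = C(n,j)·p₀^j·(1−p₀)^(n−j); p = Σ P(X=j) over j with P(X=j) ≤ P(X=37)
p-value (two-sided) = 0.00000
At α=0.05: p < α → reject H₀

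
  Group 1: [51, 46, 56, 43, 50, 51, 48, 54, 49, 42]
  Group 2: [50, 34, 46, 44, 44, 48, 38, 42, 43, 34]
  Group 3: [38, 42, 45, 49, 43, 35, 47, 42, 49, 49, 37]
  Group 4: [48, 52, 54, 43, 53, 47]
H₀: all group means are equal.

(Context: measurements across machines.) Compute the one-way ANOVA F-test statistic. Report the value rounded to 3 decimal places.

test statistic = 5.227

Group means [49.00, 42.30, 43.27, 49.50], grand mean 45.568
SSB = Σnᵢ(x̄ᵢ−x̄)² = 375.299; SSW = ΣΣ(x−x̄ᵢ)² = 789.782
MSB = 375.299/3 = 125.0998; MSW = 789.782/33 = 23.9328
F = MSB/MSW = 5.2271
df = (3, 33)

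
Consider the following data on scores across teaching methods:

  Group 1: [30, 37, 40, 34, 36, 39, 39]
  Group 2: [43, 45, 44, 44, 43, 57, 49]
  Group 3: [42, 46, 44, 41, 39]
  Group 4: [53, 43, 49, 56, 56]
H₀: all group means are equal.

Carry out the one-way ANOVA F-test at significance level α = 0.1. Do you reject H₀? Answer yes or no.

Group means [36.43, 46.43, 42.40, 51.40], grand mean 43.708
SSB = Σnᵢ(x̄ᵢ−x̄)² = 727.130; SSW = ΣΣ(x−x̄ᵢ)² = 379.829
MSB = 727.130/3 = 242.3766; MSW = 379.829/20 = 18.9914
F = MSB/MSW = 12.7624
df = (3, 20)
p-value (upper-tail) = 0.00007
At α=0.1: p < α → reject H₀

reject H₀: yes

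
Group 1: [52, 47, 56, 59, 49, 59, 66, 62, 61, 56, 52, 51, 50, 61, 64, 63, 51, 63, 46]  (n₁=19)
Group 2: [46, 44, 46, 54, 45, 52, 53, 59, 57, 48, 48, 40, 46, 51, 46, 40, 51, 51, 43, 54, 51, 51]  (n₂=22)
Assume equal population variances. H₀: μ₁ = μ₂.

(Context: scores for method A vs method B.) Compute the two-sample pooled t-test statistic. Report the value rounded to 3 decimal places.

test statistic = 4.120

x̄₁=56.211, s₁=6.294, n₁=19
x̄₂=48.909, s₂=5.051, n₂=22
s_p² = [18·6.294² + 21·5.051²]/39 = 32.0250
SE = √(s_p²·(1/19+1/22)) = 1.7723
t = (56.211−48.909)/1.7723 = 4.1196
df = 39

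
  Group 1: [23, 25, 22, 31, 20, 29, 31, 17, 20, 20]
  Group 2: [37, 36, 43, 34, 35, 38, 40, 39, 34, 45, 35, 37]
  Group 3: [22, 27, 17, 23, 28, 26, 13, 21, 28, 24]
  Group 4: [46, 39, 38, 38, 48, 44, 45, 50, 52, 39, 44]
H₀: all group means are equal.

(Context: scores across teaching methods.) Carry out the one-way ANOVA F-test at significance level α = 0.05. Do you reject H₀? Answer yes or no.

reject H₀: yes

Group means [23.80, 37.75, 22.90, 43.91], grand mean 32.628
SSB = Σnᵢ(x̄ᵢ−x̄)² = 3440.387; SSW = ΣΣ(x−x̄ᵢ)² = 819.659
MSB = 3440.387/3 = 1146.7958; MSW = 819.659/39 = 21.0169
F = MSB/MSW = 54.5654
df = (3, 39)
p-value (upper-tail) = 0.00000
At α=0.05: p < α → reject H₀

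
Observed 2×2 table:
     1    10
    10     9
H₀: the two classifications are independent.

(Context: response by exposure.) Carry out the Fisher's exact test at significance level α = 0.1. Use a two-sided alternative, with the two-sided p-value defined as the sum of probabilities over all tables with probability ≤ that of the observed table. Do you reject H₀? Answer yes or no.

reject H₀: yes

Margins: r₁=11, r₂=19, c₁=11, c₂=19, n=30
p_obs = C(11,1)·C(19,10)/C(30,11); sum pmf over tables with pmf ≤ p_obs
p-value (two-sided) = 0.02309
At α=0.1: p < α → reject H₀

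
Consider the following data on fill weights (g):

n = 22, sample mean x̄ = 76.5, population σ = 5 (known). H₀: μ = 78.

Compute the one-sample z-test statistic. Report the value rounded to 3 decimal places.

SE = σ/√n = 5/√22 = 1.0660
z = (x̄−μ₀)/SE = (76.5−78)/1.0660 = -1.4071

test statistic = -1.407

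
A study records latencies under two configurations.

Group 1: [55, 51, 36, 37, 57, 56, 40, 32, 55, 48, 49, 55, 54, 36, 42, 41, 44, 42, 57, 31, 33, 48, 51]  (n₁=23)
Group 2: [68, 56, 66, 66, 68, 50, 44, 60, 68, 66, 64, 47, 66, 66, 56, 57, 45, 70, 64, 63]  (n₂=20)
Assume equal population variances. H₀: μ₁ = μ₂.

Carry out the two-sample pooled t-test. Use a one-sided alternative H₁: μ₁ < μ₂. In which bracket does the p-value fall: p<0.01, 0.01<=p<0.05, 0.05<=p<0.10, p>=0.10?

x̄₁=45.652, s₁=8.742, n₁=23
x̄₂=60.500, s₂=8.269, n₂=20
s_p² = [22·8.742² + 19·8.269²]/41 = 72.6882
SE = √(s_p²·(1/23+1/20)) = 2.6067
t = (45.652−60.500)/2.6067 = -5.6961
df = 41
p-value (one-sided, H₁ less) = 0.00000
→ bracket: p<0.01

p-value bracket: p<0.01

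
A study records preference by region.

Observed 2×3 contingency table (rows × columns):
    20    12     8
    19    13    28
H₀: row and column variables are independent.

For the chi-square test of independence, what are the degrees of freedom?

degrees of freedom = 2

df = (r−1)(c−1) = (2−1)·(3−1) = 2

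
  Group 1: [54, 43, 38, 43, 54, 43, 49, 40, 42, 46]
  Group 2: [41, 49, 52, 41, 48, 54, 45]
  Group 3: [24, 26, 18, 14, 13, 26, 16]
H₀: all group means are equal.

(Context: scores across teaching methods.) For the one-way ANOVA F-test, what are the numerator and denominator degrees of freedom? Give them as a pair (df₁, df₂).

k = 3 groups, N = 24 total
df = (k−1, N−k) = (3−1, 24−3) = (2, 21)

degrees of freedom = [2, 21]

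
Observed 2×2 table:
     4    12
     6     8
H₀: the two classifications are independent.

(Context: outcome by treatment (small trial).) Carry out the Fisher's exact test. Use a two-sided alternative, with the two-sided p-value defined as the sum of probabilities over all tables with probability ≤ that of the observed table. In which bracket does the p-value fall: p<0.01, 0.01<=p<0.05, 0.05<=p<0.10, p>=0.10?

p-value bracket: p>=0.10

Margins: r₁=16, r₂=14, c₁=10, c₂=20, n=30
p_obs = C(16,4)·C(14,6)/C(30,10); sum pmf over tables with pmf ≤ p_obs
p-value (two-sided) = 0.44215
→ bracket: p>=0.10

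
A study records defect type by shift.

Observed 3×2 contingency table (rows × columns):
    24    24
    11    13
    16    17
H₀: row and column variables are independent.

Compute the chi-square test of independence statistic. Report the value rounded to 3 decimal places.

test statistic = 0.111

Row totals [48, 24, 33], col totals [51, 54], n=105
χ² = (24−23.31)²/23.31 + (24−24.69)²/24.69 + (11−11.66)²/11.66 + (13−12.34)²/12.34 + (16−16.03)²/16.03 + (17−16.97)²/16.97 = 0.1113
df = 2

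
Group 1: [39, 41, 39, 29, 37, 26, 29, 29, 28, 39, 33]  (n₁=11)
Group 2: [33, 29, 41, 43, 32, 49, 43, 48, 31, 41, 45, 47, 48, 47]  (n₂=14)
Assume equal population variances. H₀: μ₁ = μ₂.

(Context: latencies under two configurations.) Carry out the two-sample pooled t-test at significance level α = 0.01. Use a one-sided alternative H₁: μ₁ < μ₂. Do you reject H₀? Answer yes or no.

reject H₀: yes

x̄₁=33.545, s₁=5.538, n₁=11
x̄₂=41.214, s₂=7.051, n₂=14
s_p² = [10·5.538² + 13·7.051²]/23 = 41.4385
SE = √(s_p²·(1/11+1/14)) = 2.5937
t = (33.545−41.214)/2.5937 = -2.9568
df = 23
p-value (one-sided, H₁ less) = 0.00354
At α=0.01: p < α → reject H₀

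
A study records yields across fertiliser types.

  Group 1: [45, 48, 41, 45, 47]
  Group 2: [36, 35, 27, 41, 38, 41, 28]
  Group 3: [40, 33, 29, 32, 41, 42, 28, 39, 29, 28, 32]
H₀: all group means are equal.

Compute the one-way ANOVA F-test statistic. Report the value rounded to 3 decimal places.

Group means [45.20, 35.14, 33.91], grand mean 36.739
SSB = Σnᵢ(x̄ᵢ−x̄)² = 463.869; SSW = ΣΣ(x−x̄ᵢ)² = 528.566
MSB = 463.869/2 = 231.9343; MSW = 528.566/20 = 26.4283
F = MSB/MSW = 8.7760
df = (2, 20)

test statistic = 8.776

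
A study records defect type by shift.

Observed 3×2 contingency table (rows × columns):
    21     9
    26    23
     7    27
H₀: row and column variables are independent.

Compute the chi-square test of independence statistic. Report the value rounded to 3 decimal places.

test statistic = 16.560

Row totals [30, 49, 34], col totals [54, 59], n=113
χ² = (21−14.34)²/14.34 + (9−15.66)²/15.66 + (26−23.42)²/23.42 + (23−25.58)²/25.58 + (7−16.25)²/16.25 + (27−17.75)²/17.75 = 16.5596
df = 2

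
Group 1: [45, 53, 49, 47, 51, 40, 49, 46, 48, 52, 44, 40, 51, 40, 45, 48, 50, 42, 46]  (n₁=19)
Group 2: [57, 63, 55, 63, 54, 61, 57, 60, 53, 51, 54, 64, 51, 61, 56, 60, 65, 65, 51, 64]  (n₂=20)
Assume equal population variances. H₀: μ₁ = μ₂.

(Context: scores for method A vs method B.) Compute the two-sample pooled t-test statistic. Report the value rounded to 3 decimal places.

x̄₁=46.632, s₁=4.085, n₁=19
x̄₂=58.250, s₂=4.940, n₂=20
s_p² = [18·4.085² + 19·4.940²]/37 = 20.6533
SE = √(s_p²·(1/19+1/20)) = 1.4559
t = (46.632−58.250)/1.4559 = -7.9802
df = 37

test statistic = -7.980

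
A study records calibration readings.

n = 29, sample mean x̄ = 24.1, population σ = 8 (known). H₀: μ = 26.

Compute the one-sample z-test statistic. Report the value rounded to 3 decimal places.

test statistic = -1.279

SE = σ/√n = 8/√29 = 1.4856
z = (x̄−μ₀)/SE = (24.1−26)/1.4856 = -1.2790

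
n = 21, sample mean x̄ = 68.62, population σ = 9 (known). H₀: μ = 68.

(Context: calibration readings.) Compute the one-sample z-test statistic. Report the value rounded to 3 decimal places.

SE = σ/√n = 9/√21 = 1.9640
z = (x̄−μ₀)/SE = (68.62−68)/1.9640 = 0.3157

test statistic = 0.316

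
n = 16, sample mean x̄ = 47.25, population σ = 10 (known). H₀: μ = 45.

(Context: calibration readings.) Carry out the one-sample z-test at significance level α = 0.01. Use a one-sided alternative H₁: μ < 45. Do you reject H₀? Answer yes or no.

SE = σ/√n = 10/√16 = 2.5000
z = (x̄−μ₀)/SE = (47.25−45)/2.5000 = 0.9000
p-value (one-sided, H₁ less) = 0.81594
At α=0.01: p ≥ α → fail to reject H₀

reject H₀: no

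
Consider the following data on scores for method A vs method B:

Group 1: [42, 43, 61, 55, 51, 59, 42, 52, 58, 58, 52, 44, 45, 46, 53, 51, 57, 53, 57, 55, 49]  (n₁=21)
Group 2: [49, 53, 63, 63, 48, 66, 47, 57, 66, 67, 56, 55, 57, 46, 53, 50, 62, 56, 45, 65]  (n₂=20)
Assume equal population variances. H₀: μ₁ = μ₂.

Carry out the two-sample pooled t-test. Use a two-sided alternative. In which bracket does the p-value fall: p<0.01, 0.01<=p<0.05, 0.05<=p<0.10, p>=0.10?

x̄₁=51.571, s₁=5.955, n₁=21
x̄₂=56.200, s₂=7.281, n₂=20
s_p² = [20·5.955² + 19·7.281²]/39 = 44.0088
SE = √(s_p²·(1/21+1/20)) = 2.0727
t = (51.571−56.200)/2.0727 = -2.2331
df = 39
p-value (two-sided) = 0.03135
→ bracket: 0.01<=p<0.05

p-value bracket: 0.01<=p<0.05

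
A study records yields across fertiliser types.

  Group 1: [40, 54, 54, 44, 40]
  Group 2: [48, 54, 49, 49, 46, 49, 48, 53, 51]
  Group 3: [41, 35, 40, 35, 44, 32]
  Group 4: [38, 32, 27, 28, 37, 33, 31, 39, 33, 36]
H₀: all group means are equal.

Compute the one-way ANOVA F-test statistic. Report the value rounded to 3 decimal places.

Group means [46.40, 49.67, 37.83, 33.40], grand mean 41.333
SSB = Σnᵢ(x̄ᵢ−x̄)² = 1456.233; SSW = ΣΣ(x−x̄ᵢ)² = 508.433
MSB = 1456.233/3 = 485.4111; MSW = 508.433/26 = 19.5551
F = MSB/MSW = 24.8227
df = (3, 26)

test statistic = 24.823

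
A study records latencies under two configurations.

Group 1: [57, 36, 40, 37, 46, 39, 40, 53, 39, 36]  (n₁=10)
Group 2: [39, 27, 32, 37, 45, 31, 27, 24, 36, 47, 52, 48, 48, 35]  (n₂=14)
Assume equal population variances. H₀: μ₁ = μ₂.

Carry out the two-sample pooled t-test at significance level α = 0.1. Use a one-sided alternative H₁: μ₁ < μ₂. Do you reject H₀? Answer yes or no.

reject H₀: no

x̄₁=42.300, s₁=7.334, n₁=10
x̄₂=37.714, s₂=9.042, n₂=14
s_p² = [9·7.334² + 13·9.042²]/22 = 70.3162
SE = √(s_p²·(1/10+1/14)) = 3.4719
t = (42.300−37.714)/3.4719 = 1.3208
df = 22
p-value (one-sided, H₁ less) = 0.89993
At α=0.1: p ≥ α → fail to reject H₀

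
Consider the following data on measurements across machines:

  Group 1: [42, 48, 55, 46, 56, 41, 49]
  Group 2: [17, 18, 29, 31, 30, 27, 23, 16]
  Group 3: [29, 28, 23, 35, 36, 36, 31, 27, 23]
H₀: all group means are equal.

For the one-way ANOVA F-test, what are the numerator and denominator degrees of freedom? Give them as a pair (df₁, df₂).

degrees of freedom = [2, 21]

k = 3 groups, N = 24 total
df = (k−1, N−k) = (3−1, 24−3) = (2, 21)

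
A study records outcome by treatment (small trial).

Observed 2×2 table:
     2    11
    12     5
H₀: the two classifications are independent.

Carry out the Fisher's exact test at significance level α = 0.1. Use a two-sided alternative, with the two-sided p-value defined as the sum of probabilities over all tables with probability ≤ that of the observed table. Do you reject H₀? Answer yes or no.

Margins: r₁=13, r₂=17, c₁=14, c₂=16, n=30
p_obs = C(13,2)·C(17,12)/C(30,14); sum pmf over tables with pmf ≤ p_obs
p-value (two-sided) = 0.00391
At α=0.1: p < α → reject H₀

reject H₀: yes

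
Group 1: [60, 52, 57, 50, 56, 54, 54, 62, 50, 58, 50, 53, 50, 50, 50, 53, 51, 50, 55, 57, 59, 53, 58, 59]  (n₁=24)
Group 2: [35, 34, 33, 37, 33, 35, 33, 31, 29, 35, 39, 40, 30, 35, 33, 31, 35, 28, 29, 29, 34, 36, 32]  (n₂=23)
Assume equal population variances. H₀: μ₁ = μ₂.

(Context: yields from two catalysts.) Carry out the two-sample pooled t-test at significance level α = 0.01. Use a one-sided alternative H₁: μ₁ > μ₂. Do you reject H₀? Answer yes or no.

x̄₁=54.208, s₁=3.799, n₁=24
x̄₂=33.304, s₂=3.169, n₂=23
s_p² = [23·3.799² + 22·3.169²]/45 = 12.2851
SE = √(s_p²·(1/24+1/23)) = 1.0227
t = (54.208−33.304)/1.0227 = 20.4391
df = 45
p-value (one-sided, H₁ greater) = 0.00000
At α=0.01: p < α → reject H₀

reject H₀: yes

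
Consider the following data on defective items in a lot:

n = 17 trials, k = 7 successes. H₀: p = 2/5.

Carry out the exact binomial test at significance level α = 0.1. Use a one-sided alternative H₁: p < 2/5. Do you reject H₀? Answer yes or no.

Exact binomial: n=17, k=7, p₀=2/5=0.4000
P(X≤7) from Σ C(n,i)·p₀^i·(1−p₀)^(n−i)
p-value (one-sided, H₁ less) = 0.64051
At α=0.1: p ≥ α → fail to reject H₀

reject H₀: no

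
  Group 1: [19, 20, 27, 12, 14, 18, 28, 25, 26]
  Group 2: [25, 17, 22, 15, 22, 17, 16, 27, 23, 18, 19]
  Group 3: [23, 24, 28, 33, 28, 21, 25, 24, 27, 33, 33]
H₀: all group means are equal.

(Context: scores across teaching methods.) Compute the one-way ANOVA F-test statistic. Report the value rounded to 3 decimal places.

test statistic = 7.383

Group means [21.00, 20.09, 27.18], grand mean 22.871
SSB = Σnᵢ(x̄ᵢ−x̄)² = 320.938; SSW = ΣΣ(x−x̄ᵢ)² = 608.545
MSB = 320.938/2 = 160.4692; MSW = 608.545/28 = 21.7338
F = MSB/MSW = 7.3834
df = (2, 28)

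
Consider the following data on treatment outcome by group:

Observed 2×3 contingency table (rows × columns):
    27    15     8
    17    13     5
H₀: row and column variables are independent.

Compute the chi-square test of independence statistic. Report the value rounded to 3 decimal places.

Row totals [50, 35], col totals [44, 28, 13], n=85
χ² = (27−25.88)²/25.88 + (15−16.47)²/16.47 + (8−7.65)²/7.65 + (17−18.12)²/18.12 + (13−11.53)²/11.53 + (5−5.35)²/5.35 = 0.4756
df = 2

test statistic = 0.476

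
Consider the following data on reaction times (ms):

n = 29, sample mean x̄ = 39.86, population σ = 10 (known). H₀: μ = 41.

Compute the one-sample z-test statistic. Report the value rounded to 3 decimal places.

SE = σ/√n = 10/√29 = 1.8570
z = (x̄−μ₀)/SE = (39.86−41)/1.8570 = -0.6139

test statistic = -0.614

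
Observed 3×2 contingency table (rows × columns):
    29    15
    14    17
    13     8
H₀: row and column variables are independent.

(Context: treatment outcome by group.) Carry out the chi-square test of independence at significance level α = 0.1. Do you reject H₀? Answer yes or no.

reject H₀: no

Row totals [44, 31, 21], col totals [56, 40], n=96
χ² = (29−25.67)²/25.67 + (15−18.33)²/18.33 + (14−18.08)²/18.08 + (17−12.92)²/12.92 + (13−12.25)²/12.25 + (8−8.75)²/8.75 = 3.3621
df = 2
p-value (upper-tail) = 0.18618
At α=0.1: p ≥ α → fail to reject H₀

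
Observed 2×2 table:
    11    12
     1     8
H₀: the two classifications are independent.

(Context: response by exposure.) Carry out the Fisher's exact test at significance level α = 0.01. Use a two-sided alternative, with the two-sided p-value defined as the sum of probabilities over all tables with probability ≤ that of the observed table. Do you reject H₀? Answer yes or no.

reject H₀: no

Margins: r₁=23, r₂=9, c₁=12, c₂=20, n=32
p_obs = C(23,11)·C(9,1)/C(32,12); sum pmf over tables with pmf ≤ p_obs
p-value (two-sided) = 0.10316
At α=0.01: p ≥ α → fail to reject H₀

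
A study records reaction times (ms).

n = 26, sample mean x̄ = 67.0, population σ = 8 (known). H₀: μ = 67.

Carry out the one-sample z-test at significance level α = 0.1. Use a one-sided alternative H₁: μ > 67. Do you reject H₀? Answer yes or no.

SE = σ/√n = 8/√26 = 1.5689
z = (x̄−μ₀)/SE = (67.0−67)/1.5689 = 0.0000
p-value (one-sided, H₁ greater) = 0.50000
At α=0.1: p ≥ α → fail to reject H₀

reject H₀: no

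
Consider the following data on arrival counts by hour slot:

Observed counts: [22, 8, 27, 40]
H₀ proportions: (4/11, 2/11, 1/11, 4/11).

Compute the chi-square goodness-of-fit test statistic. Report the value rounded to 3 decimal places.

test statistic = 48.381

n = 97; E_i = n·p_i = [35.27, 17.64, 8.82, 35.27]
χ² = (22−35.27)²/35.27 + (8−17.64)²/17.64 + (27−8.82)²/8.82 + (40−35.27)²/35.27 = 48.3814
df = 3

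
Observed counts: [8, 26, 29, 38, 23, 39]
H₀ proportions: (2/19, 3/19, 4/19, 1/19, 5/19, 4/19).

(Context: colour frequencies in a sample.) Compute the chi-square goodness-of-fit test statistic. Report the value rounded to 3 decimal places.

n = 163; E_i = n·p_i = [17.16, 25.74, 34.32, 8.58, 42.89, 34.32]
χ² = (8−17.16)²/17.16 + (26−25.74)²/25.74 + (29−34.32)²/34.32 + (38−8.58)²/8.58 + (23−42.89)²/42.89 + (39−34.32)²/34.32 = 116.4787
df = 5

test statistic = 116.479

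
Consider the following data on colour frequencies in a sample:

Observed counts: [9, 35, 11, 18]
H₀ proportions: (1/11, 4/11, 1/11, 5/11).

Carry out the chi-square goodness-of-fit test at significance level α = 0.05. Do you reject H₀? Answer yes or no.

reject H₀: yes

n = 73; E_i = n·p_i = [6.64, 26.55, 6.64, 33.18]
χ² = (9−6.64)²/6.64 + (35−26.55)²/26.55 + (11−6.64)²/6.64 + (18−33.18)²/33.18 = 13.3500
df = 3
p-value (upper-tail) = 0.00394
At α=0.05: p < α → reject H₀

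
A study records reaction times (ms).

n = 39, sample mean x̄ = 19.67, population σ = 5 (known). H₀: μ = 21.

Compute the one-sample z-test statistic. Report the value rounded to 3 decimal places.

test statistic = -1.661

SE = σ/√n = 5/√39 = 0.8006
z = (x̄−μ₀)/SE = (19.67−21)/0.8006 = -1.6612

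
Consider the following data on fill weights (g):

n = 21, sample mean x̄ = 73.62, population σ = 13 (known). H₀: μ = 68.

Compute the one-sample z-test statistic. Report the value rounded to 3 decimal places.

SE = σ/√n = 13/√21 = 2.8368
z = (x̄−μ₀)/SE = (73.62−68)/2.8368 = 1.9811

test statistic = 1.981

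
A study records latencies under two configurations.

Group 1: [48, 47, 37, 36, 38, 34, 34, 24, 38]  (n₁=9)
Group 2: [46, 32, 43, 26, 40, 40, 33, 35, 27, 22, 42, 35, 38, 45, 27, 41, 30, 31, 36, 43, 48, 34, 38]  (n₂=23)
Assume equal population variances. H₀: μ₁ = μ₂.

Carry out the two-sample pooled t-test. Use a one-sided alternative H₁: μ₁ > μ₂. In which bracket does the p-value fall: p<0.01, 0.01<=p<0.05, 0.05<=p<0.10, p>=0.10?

p-value bracket: p>=0.10

x̄₁=37.333, s₁=7.159, n₁=9
x̄₂=36.174, s₂=6.985, n₂=23
s_p² = [8·7.159² + 22·6.985²]/30 = 49.4435
SE = √(s_p²·(1/9+1/23)) = 2.7647
t = (37.333−36.174)/2.7647 = 0.4194
df = 30
p-value (one-sided, H₁ greater) = 0.33897
→ bracket: p>=0.10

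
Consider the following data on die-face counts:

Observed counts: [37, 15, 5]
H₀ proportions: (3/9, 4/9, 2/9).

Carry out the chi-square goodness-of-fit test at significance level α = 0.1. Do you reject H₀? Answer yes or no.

reject H₀: yes

n = 57; E_i = n·p_i = [19.00, 25.33, 12.67]
χ² = (37−19.00)²/19.00 + (15−25.33)²/25.33 + (5−12.67)²/12.67 = 25.9079
df = 2
p-value (upper-tail) = 0.00000
At α=0.1: p < α → reject H₀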